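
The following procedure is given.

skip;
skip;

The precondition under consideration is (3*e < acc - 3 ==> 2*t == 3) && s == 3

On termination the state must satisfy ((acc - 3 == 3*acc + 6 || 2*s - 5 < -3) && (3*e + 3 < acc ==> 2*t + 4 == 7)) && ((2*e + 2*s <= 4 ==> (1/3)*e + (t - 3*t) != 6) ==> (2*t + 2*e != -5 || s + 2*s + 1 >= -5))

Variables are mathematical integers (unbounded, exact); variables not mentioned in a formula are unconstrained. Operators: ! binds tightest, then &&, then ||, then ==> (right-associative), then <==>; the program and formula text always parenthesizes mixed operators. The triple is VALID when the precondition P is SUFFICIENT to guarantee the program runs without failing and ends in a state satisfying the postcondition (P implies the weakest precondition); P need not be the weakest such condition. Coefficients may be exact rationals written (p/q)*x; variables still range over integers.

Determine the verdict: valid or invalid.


Working backward. After the program, the postcondition ((acc - 3 == 3*acc + 6 || 2*s - 5 < -3) && (3*e + 3 < acc ==> 2*t + 4 == 7)) && ((2*e + 2*s <= 4 ==> (1/3)*e + (t - 3*t) != 6) ==> (2*t + 2*e != -5 || s + 2*s + 1 >= -5)) must hold; in canonical form it is (2*acc == -9 || 2*s < 2) && (3*e < acc - 3 ==> 2*t == 3) && ((2*e + 2*s <= 4 ==> (1/3)*e != 2*t + 6) ==> (2*e + 2*t != -5 || 3*s >= -6)).
Before skip: (2*acc == -9 || 2*s < 2) && (3*e < acc - 3 ==> 2*t == 3) && ((2*e + 2*s <= 4 ==> (1/3)*e != 2*t + 6) ==> (2*e + 2*t != -5 || 3*s >= -6))
Before skip: (2*acc == -9 || 2*s < 2) && (3*e < acc - 3 ==> 2*t == 3) && ((2*e + 2*s <= 4 ==> (1/3)*e != 2*t + 6) ==> (2*e + 2*t != -5 || 3*s >= -6))
The weakest precondition is (2*acc == -9 || 2*s < 2) && (3*e < acc - 3 ==> 2*t == 3) && ((2*e + 2*s <= 4 ==> (1/3)*e != 2*t + 6) ==> (2*e + 2*t != -5 || 3*s >= -6)).
Check whether (3*e < acc - 3 ==> 2*t == 3) && s == 3 implies it.
Countermodel: at the initial state acc = 3, e = 0, s = 3, t = 0, the precondition holds but the weakest precondition fails.
Answer: invalid


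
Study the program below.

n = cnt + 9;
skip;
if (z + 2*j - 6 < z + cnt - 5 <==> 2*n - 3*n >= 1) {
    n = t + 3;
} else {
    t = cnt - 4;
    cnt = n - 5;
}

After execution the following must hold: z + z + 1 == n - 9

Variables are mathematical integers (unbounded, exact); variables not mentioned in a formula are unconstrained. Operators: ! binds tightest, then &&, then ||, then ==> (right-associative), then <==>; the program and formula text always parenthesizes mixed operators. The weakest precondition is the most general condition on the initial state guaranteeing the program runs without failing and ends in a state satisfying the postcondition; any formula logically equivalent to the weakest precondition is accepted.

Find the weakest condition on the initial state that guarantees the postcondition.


Working backward. After the program, the postcondition z + z + 1 == n - 9 must hold; in canonical form it is 2*z == n - 10.
Then branch requires 2*z == t - 7; else branch requires 2*z == n - 10.
Before the if: ((2*j < cnt + 1 <==> n <= -1) ==> 2*z == t - 7) && ((!(2*j < cnt + 1 <==> n <= -1)) ==> 2*z == n - 10)
Before skip: ((2*j < cnt + 1 <==> n <= -1) ==> 2*z == t - 7) && ((!(2*j < cnt + 1 <==> n <= -1)) ==> 2*z == n - 10)
Before n := cnt + 9: ((2*j < cnt + 1 <==> cnt <= -10) ==> 2*z == t - 7) && ((!(2*j < cnt + 1 <==> cnt <= -10)) ==> 2*z == cnt - 1)
Answer: WP = ((2*j < cnt + 1 <==> cnt <= -10) ==> 2*z == t - 7) && ((!(2*j < cnt + 1 <==> cnt <= -10)) ==> 2*z == cnt - 1)


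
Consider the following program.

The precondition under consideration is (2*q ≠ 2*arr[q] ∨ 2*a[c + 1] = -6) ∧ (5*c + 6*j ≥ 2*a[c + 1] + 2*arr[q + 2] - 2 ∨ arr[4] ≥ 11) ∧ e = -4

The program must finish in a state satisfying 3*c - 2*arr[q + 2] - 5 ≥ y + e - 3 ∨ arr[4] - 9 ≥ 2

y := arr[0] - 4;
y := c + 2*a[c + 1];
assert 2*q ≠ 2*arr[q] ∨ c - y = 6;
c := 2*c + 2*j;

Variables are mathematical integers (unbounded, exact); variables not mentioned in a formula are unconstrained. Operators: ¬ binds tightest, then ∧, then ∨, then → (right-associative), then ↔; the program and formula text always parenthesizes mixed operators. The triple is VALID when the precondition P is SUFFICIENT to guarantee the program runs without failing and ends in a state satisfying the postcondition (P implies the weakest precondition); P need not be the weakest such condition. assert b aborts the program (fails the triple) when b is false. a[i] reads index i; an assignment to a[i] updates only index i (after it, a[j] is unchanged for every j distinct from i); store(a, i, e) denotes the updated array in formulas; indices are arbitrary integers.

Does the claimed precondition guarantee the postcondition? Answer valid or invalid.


Working backward. After the program, the postcondition 3*c - 2*arr[q + 2] - 5 ≥ y + e - 3 ∨ arr[4] - 9 ≥ 2 must hold; in canonical form it is 3*c ≥ 2*arr[q + 2] + e + y + 2 ∨ arr[4] ≥ 11.
Before c := 2*c + 2*j: 6*c + 6*j ≥ 2*arr[q + 2] + e + y + 2 ∨ arr[4] ≥ 11
Before assert 2*q ≠ 2*arr[q] ∨ c - y = 6: (2*q ≠ 2*arr[q] ∨ c = y + 6) ∧ (6*c + 6*j ≥ 2*arr[q + 2] + e + y + 2 ∨ arr[4] ≥ 11)
Before y := c + 2*a[c + 1]: (2*q ≠ 2*arr[q] ∨ 2*a[c + 1] = -6) ∧ (5*c + 6*j ≥ 2*a[c + 1] + 2*arr[q + 2] + e + 2 ∨ arr[4] ≥ 11)
Before y := arr[0] - 4: (2*q ≠ 2*arr[q] ∨ 2*a[c + 1] = -6) ∧ (5*c + 6*j ≥ 2*a[c + 1] + 2*arr[q + 2] + e + 2 ∨ arr[4] ≥ 11)
The weakest precondition is (2*q ≠ 2*arr[q] ∨ 2*a[c + 1] = -6) ∧ (5*c + 6*j ≥ 2*a[c + 1] + 2*arr[q + 2] + e + 2 ∨ arr[4] ≥ 11).
Check whether (2*q ≠ 2*arr[q] ∨ 2*a[c + 1] = -6) ∧ (5*c + 6*j ≥ 2*a[c + 1] + 2*arr[q + 2] - 2 ∨ arr[4] ≥ 11) ∧ e = -4 implies it.
Every state satisfying the precondition satisfies the weakest precondition: the implication holds.
Answer: valid


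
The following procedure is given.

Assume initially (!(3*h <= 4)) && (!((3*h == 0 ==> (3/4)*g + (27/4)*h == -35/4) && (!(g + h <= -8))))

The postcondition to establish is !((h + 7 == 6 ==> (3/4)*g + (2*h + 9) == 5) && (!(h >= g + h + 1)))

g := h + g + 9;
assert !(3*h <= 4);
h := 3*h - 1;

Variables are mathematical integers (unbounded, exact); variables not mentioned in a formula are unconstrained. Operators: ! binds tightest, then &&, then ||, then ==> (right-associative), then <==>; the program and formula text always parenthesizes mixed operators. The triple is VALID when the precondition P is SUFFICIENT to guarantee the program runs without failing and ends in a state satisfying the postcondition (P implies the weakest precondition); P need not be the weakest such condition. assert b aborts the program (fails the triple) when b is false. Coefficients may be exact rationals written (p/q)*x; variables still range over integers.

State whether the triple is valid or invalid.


Working backward. After the program, the postcondition !((h + 7 == 6 ==> (3/4)*g + (2*h + 9) == 5) && (!(h >= g + h + 1))) must hold; in canonical form it is !((h == -1 ==> (3/4)*g + 2*h == -4) && (!(g <= -1))).
Before h := 3*h - 1: !((3*h == 0 ==> (3/4)*g + 6*h == -2) && (!(g <= -1)))
Before assert !(3*h <= 4): (!(3*h <= 4)) && (!((3*h == 0 ==> (3/4)*g + 6*h == -2) && (!(g <= -1))))
Before g := h + g + 9: (!(3*h <= 4)) && (!((3*h == 0 ==> (3/4)*g + (27/4)*h == -35/4) && (!(g + h <= -10))))
The weakest precondition is (!(3*h <= 4)) && (!((3*h == 0 ==> (3/4)*g + (27/4)*h == -35/4) && (!(g + h <= -10)))).
Check whether (!(3*h <= 4)) && (!((3*h == 0 ==> (3/4)*g + (27/4)*h == -35/4) && (!(g + h <= -8)))) implies it.
Countermodel: at the initial state g = -10, h = 2, the precondition holds but the weakest precondition fails.
Answer: invalid


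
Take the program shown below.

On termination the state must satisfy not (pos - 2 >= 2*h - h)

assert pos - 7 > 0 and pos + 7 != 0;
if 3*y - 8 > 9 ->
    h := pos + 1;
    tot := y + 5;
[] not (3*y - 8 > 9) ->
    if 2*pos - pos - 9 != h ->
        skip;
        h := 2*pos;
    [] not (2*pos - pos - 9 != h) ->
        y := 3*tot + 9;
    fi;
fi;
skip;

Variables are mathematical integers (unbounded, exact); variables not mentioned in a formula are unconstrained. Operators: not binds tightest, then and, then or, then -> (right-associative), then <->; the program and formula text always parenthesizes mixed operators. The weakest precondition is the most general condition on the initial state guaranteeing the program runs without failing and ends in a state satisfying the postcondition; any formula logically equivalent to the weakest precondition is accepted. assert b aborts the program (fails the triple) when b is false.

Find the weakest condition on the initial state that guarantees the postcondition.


Working backward. After the program, the postcondition not (pos - 2 >= 2*h - h) must hold; in canonical form it is not (pos >= h + 2).
Before skip: not (pos >= h + 2)
Then branch requires true; else branch requires (pos != h + 9 -> (not (pos <= -2))) and ((not (pos != h + 9)) -> (not (pos >= h + 2))).
Before the if: (not (3*y > 17)) -> ((pos != h + 9 -> (not (pos <= -2))) and ((not (pos != h + 9)) -> (not (pos >= h + 2))))
Before assert pos - 7 > 0 and pos + 7 != 0: pos > 7 and pos != -7 and ((not (3*y > 17)) -> ((pos != h + 9 -> (not (pos <= -2))) and ((not (pos != h + 9)) -> (not (pos >= h + 2)))))
Answer: WP = pos > 7 and pos != -7 and ((not (3*y > 17)) -> ((pos != h + 9 -> (not (pos <= -2))) and ((not (pos != h + 9)) -> (not (pos >= h + 2)))))


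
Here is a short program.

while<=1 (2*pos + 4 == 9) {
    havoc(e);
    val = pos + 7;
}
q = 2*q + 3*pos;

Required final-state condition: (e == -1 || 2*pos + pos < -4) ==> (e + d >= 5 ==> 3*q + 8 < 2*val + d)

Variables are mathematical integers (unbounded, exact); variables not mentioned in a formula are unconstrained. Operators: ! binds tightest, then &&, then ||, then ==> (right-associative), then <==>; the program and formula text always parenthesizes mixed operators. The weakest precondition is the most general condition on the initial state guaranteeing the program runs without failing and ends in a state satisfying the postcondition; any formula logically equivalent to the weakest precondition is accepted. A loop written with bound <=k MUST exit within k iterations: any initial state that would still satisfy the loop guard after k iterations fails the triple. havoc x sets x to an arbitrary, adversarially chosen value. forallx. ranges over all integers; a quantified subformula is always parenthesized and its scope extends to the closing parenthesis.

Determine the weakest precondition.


Working backward. After the program, the postcondition (e == -1 || 2*pos + pos < -4) ==> (e + d >= 5 ==> 3*q + 8 < 2*val + d) must hold; in canonical form it is (e == -1 || 3*pos < -4) ==> (d + e >= 5 ==> 3*q < d + 2*val - 8).
Before q := 2*q + 3*pos: (e == -1 || 3*pos < -4) ==> (d + e >= 5 ==> 9*pos + 6*q < d + 2*val - 8)
Before the loop (bound <=1), unroll the exhaustion recursion (WP_0 = exit-now case; WP_j = one more guarded iteration, up to j = 1):
  WP_0: (!(2*pos == 5)) && ((e == -1 || 3*pos < -4) ==> (d + e >= 5 ==> 9*pos + 6*q < d + 2*val - 8))
  WP_1: (2*pos == 5 ==> (forall e_1. ((!(2*pos == 5)) && ((e_1 == -1 || 3*pos < -4) ==> (d + e_1 >= 5 ==> 7*pos + 6*q < d + 6))))) && ((!(2*pos == 5)) ==> ((e == -1 || 3*pos < -4) ==> (d + e >= 5 ==> 9*pos + 6*q < d + 2*val - 8)))
So before the loop: (2*pos == 5 ==> (forall e_1. ((!(2*pos == 5)) && ((e_1 == -1 || 3*pos < -4) ==> (d + e_1 >= 5 ==> 7*pos + 6*q < d + 6))))) && ((!(2*pos == 5)) ==> ((e == -1 || 3*pos < -4) ==> (d + e >= 5 ==> 9*pos + 6*q < d + 2*val - 8)))
Answer: WP = (2*pos == 5 ==> (forall e_1. ((!(2*pos == 5)) && ((e_1 == -1 || 3*pos < -4) ==> (d + e_1 >= 5 ==> 7*pos + 6*q < d + 6))))) && ((!(2*pos == 5)) ==> ((e == -1 || 3*pos < -4) ==> (d + e >= 5 ==> 9*pos + 6*q < d + 2*val - 8)))


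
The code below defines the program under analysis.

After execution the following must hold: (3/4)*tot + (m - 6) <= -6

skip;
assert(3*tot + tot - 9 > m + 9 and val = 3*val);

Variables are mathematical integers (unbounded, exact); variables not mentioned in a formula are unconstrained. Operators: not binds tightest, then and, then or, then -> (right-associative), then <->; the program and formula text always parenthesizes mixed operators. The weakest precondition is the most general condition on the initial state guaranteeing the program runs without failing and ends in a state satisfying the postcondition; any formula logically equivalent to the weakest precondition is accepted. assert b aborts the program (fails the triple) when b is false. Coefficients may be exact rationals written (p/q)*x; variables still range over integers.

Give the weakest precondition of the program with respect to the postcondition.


Working backward. After the program, the postcondition (3/4)*tot + (m - 6) <= -6 must hold; in canonical form it is m + (3/4)*tot <= 0.
Before assert 3*tot + tot - 9 > m + 9 and val = 3*val: 4*tot > m + 18 and 2*val = 0 and m + (3/4)*tot <= 0
Before skip: 4*tot > m + 18 and 2*val = 0 and m + (3/4)*tot <= 0
Answer: WP = 4*tot > m + 18 and 2*val = 0 and m + (3/4)*tot <= 0


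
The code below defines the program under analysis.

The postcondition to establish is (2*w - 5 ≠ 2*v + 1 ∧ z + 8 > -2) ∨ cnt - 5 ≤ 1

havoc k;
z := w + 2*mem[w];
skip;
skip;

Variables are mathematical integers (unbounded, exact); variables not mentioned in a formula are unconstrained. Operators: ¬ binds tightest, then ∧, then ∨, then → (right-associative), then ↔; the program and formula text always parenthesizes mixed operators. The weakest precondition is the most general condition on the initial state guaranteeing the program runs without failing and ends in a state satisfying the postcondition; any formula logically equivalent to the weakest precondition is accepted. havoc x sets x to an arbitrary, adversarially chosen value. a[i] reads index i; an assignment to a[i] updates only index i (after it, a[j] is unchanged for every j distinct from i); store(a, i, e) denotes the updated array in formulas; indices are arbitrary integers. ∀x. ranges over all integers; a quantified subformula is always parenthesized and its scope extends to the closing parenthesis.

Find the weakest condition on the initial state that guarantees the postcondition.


Working backward. After the program, the postcondition (2*w - 5 ≠ 2*v + 1 ∧ z + 8 > -2) ∨ cnt - 5 ≤ 1 must hold; in canonical form it is (2*w ≠ 2*v + 6 ∧ z > -10) ∨ cnt ≤ 6.
Before skip: (2*w ≠ 2*v + 6 ∧ z > -10) ∨ cnt ≤ 6
Before skip: (2*w ≠ 2*v + 6 ∧ z > -10) ∨ cnt ≤ 6
Before z := w + 2*mem[w]: (2*w ≠ 2*v + 6 ∧ 2*mem[w] + w > -10) ∨ cnt ≤ 6
Before havoc k: (2*w ≠ 2*v + 6 ∧ 2*mem[w] + w > -10) ∨ cnt ≤ 6
Answer: WP = (2*w ≠ 2*v + 6 ∧ 2*mem[w] + w > -10) ∨ cnt ≤ 6


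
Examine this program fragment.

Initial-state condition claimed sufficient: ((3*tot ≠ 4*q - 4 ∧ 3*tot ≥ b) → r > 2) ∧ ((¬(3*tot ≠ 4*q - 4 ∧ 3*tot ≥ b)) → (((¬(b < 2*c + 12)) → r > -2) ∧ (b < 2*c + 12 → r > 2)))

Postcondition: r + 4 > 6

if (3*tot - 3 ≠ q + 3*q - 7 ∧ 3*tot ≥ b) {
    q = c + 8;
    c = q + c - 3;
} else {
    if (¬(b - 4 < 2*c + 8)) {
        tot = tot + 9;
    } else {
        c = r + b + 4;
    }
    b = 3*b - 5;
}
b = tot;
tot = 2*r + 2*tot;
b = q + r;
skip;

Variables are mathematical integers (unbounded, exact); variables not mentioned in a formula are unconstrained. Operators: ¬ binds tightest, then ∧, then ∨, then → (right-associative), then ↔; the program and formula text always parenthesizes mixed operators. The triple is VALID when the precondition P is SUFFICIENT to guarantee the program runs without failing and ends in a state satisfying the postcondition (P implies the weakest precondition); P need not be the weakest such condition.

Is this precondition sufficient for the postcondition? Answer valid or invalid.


Working backward. After the program, the postcondition r + 4 > 6 must hold; in canonical form it is r > 2.
Before skip: r > 2
Before b := q + r: r > 2
Before tot := 2*r + 2*tot: r > 2
Before b := tot: r > 2
Then branch requires r > 2; else branch requires ((¬(b < 2*c + 12)) → r > 2) ∧ (b < 2*c + 12 → r > 2).
Before the if: ((3*tot ≠ 4*q - 4 ∧ 3*tot ≥ b) → r > 2) ∧ ((¬(3*tot ≠ 4*q - 4 ∧ 3*tot ≥ b)) → (((¬(b < 2*c + 12)) → r > 2) ∧ (b < 2*c + 12 → r > 2)))
The weakest precondition is ((3*tot ≠ 4*q - 4 ∧ 3*tot ≥ b) → r > 2) ∧ ((¬(3*tot ≠ 4*q - 4 ∧ 3*tot ≥ b)) → (((¬(b < 2*c + 12)) → r > 2) ∧ (b < 2*c + 12 → r > 2))).
Check whether ((3*tot ≠ 4*q - 4 ∧ 3*tot ≥ b) → r > 2) ∧ ((¬(3*tot ≠ 4*q - 4 ∧ 3*tot ≥ b)) → (((¬(b < 2*c + 12)) → r > -2) ∧ (b < 2*c + 12 → r > 2))) implies it.
Countermodel: at the initial state b = 4, c = -4, q = 2, r = 0, tot = 1, the precondition holds but the weakest precondition fails.
Answer: invalid


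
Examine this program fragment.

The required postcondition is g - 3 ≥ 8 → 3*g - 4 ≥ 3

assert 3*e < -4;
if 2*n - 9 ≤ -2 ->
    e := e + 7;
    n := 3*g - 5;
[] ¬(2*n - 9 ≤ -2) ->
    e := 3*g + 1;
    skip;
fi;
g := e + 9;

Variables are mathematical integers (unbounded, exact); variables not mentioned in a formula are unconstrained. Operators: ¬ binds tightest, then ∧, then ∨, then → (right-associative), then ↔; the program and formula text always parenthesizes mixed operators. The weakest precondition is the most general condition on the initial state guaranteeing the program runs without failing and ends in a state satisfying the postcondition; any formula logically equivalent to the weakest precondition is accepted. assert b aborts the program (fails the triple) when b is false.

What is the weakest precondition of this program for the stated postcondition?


Working backward. After the program, the postcondition g - 3 ≥ 8 → 3*g - 4 ≥ 3 must hold; in canonical form it is g ≥ 11 → 3*g ≥ 7.
Before g := e + 9: e ≥ 2 → 3*e ≥ -20
Then branch requires e ≥ -5 → 3*e ≥ -41; else branch requires 3*g ≥ 1 → 9*g ≥ -23.
Before the if: (2*n ≤ 7 → (e ≥ -5 → 3*e ≥ -41)) ∧ ((¬(2*n ≤ 7)) → (3*g ≥ 1 → 9*g ≥ -23))
Before assert 3*e < -4: 3*e < -4 ∧ (2*n ≤ 7 → (e ≥ -5 → 3*e ≥ -41)) ∧ ((¬(2*n ≤ 7)) → (3*g ≥ 1 → 9*g ≥ -23))
Answer: WP = 3*e < -4 ∧ (2*n ≤ 7 → (e ≥ -5 → 3*e ≥ -41)) ∧ ((¬(2*n ≤ 7)) → (3*g ≥ 1 → 9*g ≥ -23))


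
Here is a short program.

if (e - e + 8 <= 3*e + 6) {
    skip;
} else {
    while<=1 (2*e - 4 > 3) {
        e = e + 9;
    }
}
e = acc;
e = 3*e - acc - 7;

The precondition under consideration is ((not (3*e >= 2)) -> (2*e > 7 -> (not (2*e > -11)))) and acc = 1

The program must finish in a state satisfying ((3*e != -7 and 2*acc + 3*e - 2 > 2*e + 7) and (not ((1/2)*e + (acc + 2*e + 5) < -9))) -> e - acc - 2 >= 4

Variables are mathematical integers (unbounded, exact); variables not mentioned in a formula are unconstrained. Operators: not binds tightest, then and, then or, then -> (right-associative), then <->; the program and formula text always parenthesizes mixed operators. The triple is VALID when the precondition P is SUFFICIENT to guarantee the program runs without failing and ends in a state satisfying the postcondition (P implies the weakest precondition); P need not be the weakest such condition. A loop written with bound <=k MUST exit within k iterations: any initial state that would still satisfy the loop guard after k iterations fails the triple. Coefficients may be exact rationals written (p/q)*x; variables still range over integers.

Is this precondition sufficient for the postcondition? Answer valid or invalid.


Working backward. After the program, the postcondition ((3*e != -7 and 2*acc + 3*e - 2 > 2*e + 7) and (not ((1/2)*e + (acc + 2*e + 5) < -9))) -> e - acc - 2 >= 4 must hold; in canonical form it is (3*e != -7 and 2*acc + e > 9 and (not (acc + (5/2)*e < -14))) -> e >= acc + 6.
Before e := 3*e - acc - 7: (9*e != 3*acc + 14 and acc + 3*e > 16 and (not ((15/2)*e < (3/2)*acc + 7/2))) -> 3*e >= 2*acc + 13
Before e := acc: (6*acc != 14 and 4*acc > 16 and (not (6*acc < 7/2))) -> acc >= 13
Then branch requires (6*acc != 14 and 4*acc > 16 and (not (6*acc < 7/2))) -> acc >= 13; else branch requires (2*e > 7 -> ((not (2*e > -11)) and ((6*acc != 14 and 4*acc > 16 and (not (6*acc < 7/2))) -> acc >= 13))) and ((not (2*e > 7)) -> ((6*acc != 14 and 4*acc > 16 and (not (6*acc < 7/2))) -> acc >= 13)).
Before the if: (3*e >= 2 -> ((6*acc != 14 and 4*acc > 16 and (not (6*acc < 7/2))) -> acc >= 13)) and ((not (3*e >= 2)) -> ((2*e > 7 -> ((not (2*e > -11)) and ((6*acc != 14 and 4*acc > 16 and (not (6*acc < 7/2))) -> acc >= 13))) and ((not (2*e > 7)) -> ((6*acc != 14 and 4*acc > 16 and (not (6*acc < 7/2))) -> acc >= 13))))
The weakest precondition is (3*e >= 2 -> ((6*acc != 14 and 4*acc > 16 and (not (6*acc < 7/2))) -> acc >= 13)) and ((not (3*e >= 2)) -> ((2*e > 7 -> ((not (2*e > -11)) and ((6*acc != 14 and 4*acc > 16 and (not (6*acc < 7/2))) -> acc >= 13))) and ((not (2*e > 7)) -> ((6*acc != 14 and 4*acc > 16 and (not (6*acc < 7/2))) -> acc >= 13)))).
Check whether ((not (3*e >= 2)) -> (2*e > 7 -> (not (2*e > -11)))) and acc = 1 implies it.
Every state satisfying the precondition satisfies the weakest precondition: the implication holds.
Answer: valid


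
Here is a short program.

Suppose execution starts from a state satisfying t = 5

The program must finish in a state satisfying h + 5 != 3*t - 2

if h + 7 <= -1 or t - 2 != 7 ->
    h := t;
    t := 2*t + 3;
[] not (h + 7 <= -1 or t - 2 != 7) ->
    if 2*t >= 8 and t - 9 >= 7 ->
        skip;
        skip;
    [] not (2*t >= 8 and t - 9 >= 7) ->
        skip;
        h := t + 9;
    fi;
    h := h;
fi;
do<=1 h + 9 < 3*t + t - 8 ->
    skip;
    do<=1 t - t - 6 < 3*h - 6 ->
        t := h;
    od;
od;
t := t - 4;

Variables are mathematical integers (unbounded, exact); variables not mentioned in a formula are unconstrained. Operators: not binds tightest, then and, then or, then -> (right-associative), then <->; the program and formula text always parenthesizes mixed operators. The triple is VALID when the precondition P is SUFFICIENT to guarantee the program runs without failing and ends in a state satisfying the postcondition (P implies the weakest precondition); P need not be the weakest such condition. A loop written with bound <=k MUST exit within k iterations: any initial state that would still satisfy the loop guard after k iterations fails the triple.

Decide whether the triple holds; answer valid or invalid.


Working backward. After the program, the postcondition h + 5 != 3*t - 2 must hold; in canonical form it is h != 3*t - 7.
Before t := t - 4: h != 3*t - 19
Before the loop (bound <=1), unroll the exhaustion recursion (WP_0 = exit-now case; WP_j = one more guarded iteration, up to j = 1):
  WP_0: (not (h < 4*t - 17)) and h != 3*t - 19
  WP_1: (h < 4*t - 17 -> ((3*h > 0 -> ((not (3*h > 0)) and (not (3*h > 17)) and 2*h != 19)) and ((not (3*h > 0)) -> ((not (h < 4*t - 17)) and h != 3*t - 19)))) and ((not (h < 4*t - 17)) -> h != 3*t - 19)
So before the loop: (h < 4*t - 17 -> ((3*h > 0 -> ((not (3*h > 0)) and (not (3*h > 17)) and 2*h != 19)) and ((not (3*h > 0)) -> ((not (h < 4*t - 17)) and h != 3*t - 19)))) and ((not (h < 4*t - 17)) -> h != 3*t - 19)
Then branch requires (7*t > 5 -> ((3*t > 0 -> ((not (3*t > 0)) and (not (3*t > 17)) and 2*t != 19)) and ((not (3*t > 0)) -> ((not (7*t > 5)) and 5*t != 10)))) and ((not (7*t > 5)) -> 5*t != 10); else branch requires ((2*t >= 8 and t >= 16) -> ((h < 4*t - 17 -> ((3*h > 0 -> ((not (3*h > 0)) and (not (3*h > 17)) and 2*h != 19)) and ((not (3*h > 0)) -> ((not (h < 4*t - 17)) and h != 3*t - 19)))) and ((not (h < 4*t - 17)) -> h != 3*t - 19))) and ((not (2*t >= 8 and t >= 16)) -> ((3*t > 26 -> ((3*t > -27 -> ((not (3*t > -27)) and (not (3*t > -10)) and 2*t != 1)) and ((not (3*t > -27)) -> ((not (3*t > 26)) and 2*t != 28)))) and ((not (3*t > 26)) -> 2*t != 28))).
Before the if: ((h <= -8 or t != 9) -> ((7*t > 5 -> ((3*t > 0 -> ((not (3*t > 0)) and (not (3*t > 17)) and 2*t != 19)) and ((not (3*t > 0)) -> ((not (7*t > 5)) and 5*t != 10)))) and ((not (7*t > 5)) -> 5*t != 10))) and ((not (h <= -8 or t != 9)) -> (((2*t >= 8 and t >= 16) -> ((h < 4*t - 17 -> ((3*h > 0 -> ((not (3*h > 0)) and (not (3*h > 17)) and 2*h != 19)) and ((not (3*h > 0)) -> ((not (h < 4*t - 17)) and h != 3*t - 19)))) and ((not (h < 4*t - 17)) -> h != 3*t - 19))) and ((not (2*t >= 8 and t >= 16)) -> ((3*t > 26 -> ((3*t > -27 -> ((not (3*t > -27)) and (not (3*t > -10)) and 2*t != 1)) and ((not (3*t > -27)) -> ((not (3*t > 26)) and 2*t != 28)))) and ((not (3*t > 26)) -> 2*t != 28)))))
The weakest precondition is ((h <= -8 or t != 9) -> ((7*t > 5 -> ((3*t > 0 -> ((not (3*t > 0)) and (not (3*t > 17)) and 2*t != 19)) and ((not (3*t > 0)) -> ((not (7*t > 5)) and 5*t != 10)))) and ((not (7*t > 5)) -> 5*t != 10))) and ((not (h <= -8 or t != 9)) -> (((2*t >= 8 and t >= 16) -> ((h < 4*t - 17 -> ((3*h > 0 -> ((not (3*h > 0)) and (not (3*h > 17)) and 2*h != 19)) and ((not (3*h > 0)) -> ((not (h < 4*t - 17)) and h != 3*t - 19)))) and ((not (h < 4*t - 17)) -> h != 3*t - 19))) and ((not (2*t >= 8 and t >= 16)) -> ((3*t > 26 -> ((3*t > -27 -> ((not (3*t > -27)) and (not (3*t > -10)) and 2*t != 1)) and ((not (3*t > -27)) -> ((not (3*t > 26)) and 2*t != 28)))) and ((not (3*t > 26)) -> 2*t != 28))))).
Check whether t = 5 implies it.
Countermodel: at the initial state h = 0, t = 5, the precondition holds but the weakest precondition fails.
Answer: invalid


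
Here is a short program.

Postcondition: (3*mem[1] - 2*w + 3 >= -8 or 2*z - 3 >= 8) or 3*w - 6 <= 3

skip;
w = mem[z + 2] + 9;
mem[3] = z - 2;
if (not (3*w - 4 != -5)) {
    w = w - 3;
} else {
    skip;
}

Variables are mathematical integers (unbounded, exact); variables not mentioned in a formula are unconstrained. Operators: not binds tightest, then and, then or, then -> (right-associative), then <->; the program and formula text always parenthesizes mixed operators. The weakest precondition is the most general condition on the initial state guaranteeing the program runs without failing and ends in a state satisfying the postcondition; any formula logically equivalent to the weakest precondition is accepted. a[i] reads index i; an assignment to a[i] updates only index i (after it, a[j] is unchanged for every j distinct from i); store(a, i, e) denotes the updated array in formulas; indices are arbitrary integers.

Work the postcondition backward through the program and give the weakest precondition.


Working backward. After the program, the postcondition (3*mem[1] - 2*w + 3 >= -8 or 2*z - 3 >= 8) or 3*w - 6 <= 3 must hold; in canonical form it is 3*mem[1] >= 2*w - 11 or 2*z >= 11 or 3*w <= 9.
Then branch requires 3*mem[1] >= 2*w - 17 or 2*z >= 11 or 3*w <= 18; else branch requires 3*mem[1] >= 2*w - 11 or 2*z >= 11 or 3*w <= 9.
Before the if: ((not (3*w != -1)) -> (3*mem[1] >= 2*w - 17 or 2*z >= 11 or 3*w <= 18)) and (3*w != -1 -> (3*mem[1] >= 2*w - 11 or 2*z >= 11 or 3*w <= 9))
Before mem[3] := z - 2: ((not (3*w != -1)) -> (3*mem[1] >= 2*w - 17 or 2*z >= 11 or 3*w <= 18)) and (3*w != -1 -> (3*mem[1] >= 2*w - 11 or 2*z >= 11 or 3*w <= 9))
Before w := mem[z + 2] + 9: ((not (3*mem[z + 2] != -28)) -> (3*mem[1] >= 2*mem[z + 2] + 1 or 2*z >= 11 or 3*mem[z + 2] <= -9)) and (3*mem[z + 2] != -28 -> (3*mem[1] >= 2*mem[z + 2] + 7 or 2*z >= 11 or 3*mem[z + 2] <= -18))
Before skip: ((not (3*mem[z + 2] != -28)) -> (3*mem[1] >= 2*mem[z + 2] + 1 or 2*z >= 11 or 3*mem[z + 2] <= -9)) and (3*mem[z + 2] != -28 -> (3*mem[1] >= 2*mem[z + 2] + 7 or 2*z >= 11 or 3*mem[z + 2] <= -18))
Answer: WP = ((not (3*mem[z + 2] != -28)) -> (3*mem[1] >= 2*mem[z + 2] + 1 or 2*z >= 11 or 3*mem[z + 2] <= -9)) and (3*mem[z + 2] != -28 -> (3*mem[1] >= 2*mem[z + 2] + 7 or 2*z >= 11 or 3*mem[z + 2] <= -18))


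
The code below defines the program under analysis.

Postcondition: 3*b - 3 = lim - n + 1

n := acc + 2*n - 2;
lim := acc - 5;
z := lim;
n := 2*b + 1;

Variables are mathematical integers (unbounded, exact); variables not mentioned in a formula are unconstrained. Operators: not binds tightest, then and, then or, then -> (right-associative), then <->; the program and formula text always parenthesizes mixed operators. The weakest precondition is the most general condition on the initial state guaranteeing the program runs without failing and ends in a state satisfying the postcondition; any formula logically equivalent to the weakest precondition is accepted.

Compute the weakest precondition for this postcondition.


Working backward. After the program, the postcondition 3*b - 3 = lim - n + 1 must hold; in canonical form it is 3*b + n = lim + 4.
Before n := 2*b + 1: 5*b = lim + 3
Before z := lim: 5*b = lim + 3
Before lim := acc - 5: 5*b = acc - 2
Before n := acc + 2*n - 2: 5*b = acc - 2
Answer: WP = 5*b = acc - 2


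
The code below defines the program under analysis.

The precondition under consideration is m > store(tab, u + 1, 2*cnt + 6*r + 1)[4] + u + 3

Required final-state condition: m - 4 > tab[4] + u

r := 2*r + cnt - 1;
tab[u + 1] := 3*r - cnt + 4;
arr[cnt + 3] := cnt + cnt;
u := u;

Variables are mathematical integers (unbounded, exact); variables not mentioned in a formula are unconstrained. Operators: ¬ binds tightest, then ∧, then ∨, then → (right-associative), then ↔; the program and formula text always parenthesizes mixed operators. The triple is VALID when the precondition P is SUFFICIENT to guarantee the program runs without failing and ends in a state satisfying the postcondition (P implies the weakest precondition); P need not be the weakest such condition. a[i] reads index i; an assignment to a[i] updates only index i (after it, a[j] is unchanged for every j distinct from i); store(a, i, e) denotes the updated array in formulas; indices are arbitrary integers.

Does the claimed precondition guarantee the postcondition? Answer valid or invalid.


Working backward. After the program, the postcondition m - 4 > tab[4] + u must hold; in canonical form it is m > tab[4] + u + 4.
Before u := u: m > tab[4] + u + 4
Before arr[cnt + 3] := cnt + cnt: m > tab[4] + u + 4
Before tab[u + 1] := 3*r - cnt + 4: m > store(tab, u + 1, -cnt + 3*r + 4)[4] + u + 4
Before r := 2*r + cnt - 1: m > store(tab, u + 1, 2*cnt + 6*r + 1)[4] + u + 4
The weakest precondition is m > store(tab, u + 1, 2*cnt + 6*r + 1)[4] + u + 4.
Check whether m > store(tab, u + 1, 2*cnt + 6*r + 1)[4] + u + 3 implies it.
Countermodel: at the initial state cnt = 7040, m = 4, r = 0, tab = {[1] = 2, [4] = 0, elsewhere 2}, u = 0, the precondition holds but the weakest precondition fails.
Answer: invalid


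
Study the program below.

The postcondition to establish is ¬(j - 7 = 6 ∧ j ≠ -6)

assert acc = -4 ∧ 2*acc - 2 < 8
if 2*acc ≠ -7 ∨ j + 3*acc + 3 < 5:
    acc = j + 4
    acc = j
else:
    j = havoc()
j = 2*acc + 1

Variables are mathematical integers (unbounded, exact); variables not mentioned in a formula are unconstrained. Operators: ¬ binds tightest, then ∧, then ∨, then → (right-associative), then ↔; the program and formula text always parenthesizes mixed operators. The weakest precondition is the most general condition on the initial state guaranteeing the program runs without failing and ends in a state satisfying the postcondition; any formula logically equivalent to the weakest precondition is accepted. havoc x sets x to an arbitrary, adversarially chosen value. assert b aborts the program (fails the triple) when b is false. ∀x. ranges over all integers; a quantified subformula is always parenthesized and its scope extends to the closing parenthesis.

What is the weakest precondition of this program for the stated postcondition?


Working backward. After the program, the postcondition ¬(j - 7 = 6 ∧ j ≠ -6) must hold; in canonical form it is ¬(j = 13 ∧ j ≠ -6).
Before j := 2*acc + 1: ¬(2*acc = 12 ∧ 2*acc ≠ -7)
Then branch requires ¬(2*j = 12 ∧ 2*j ≠ -7); else branch requires ¬(2*acc = 12 ∧ 2*acc ≠ -7).
Before the if: ((2*acc ≠ -7 ∨ 3*acc + j < 2) → (¬(2*j = 12 ∧ 2*j ≠ -7))) ∧ ((¬(2*acc ≠ -7 ∨ 3*acc + j < 2)) → (¬(2*acc = 12 ∧ 2*acc ≠ -7)))
Before assert acc = -4 ∧ 2*acc - 2 < 8: acc = -4 ∧ 2*acc < 10 ∧ ((2*acc ≠ -7 ∨ 3*acc + j < 2) → (¬(2*j = 12 ∧ 2*j ≠ -7))) ∧ ((¬(2*acc ≠ -7 ∨ 3*acc + j < 2)) → (¬(2*acc = 12 ∧ 2*acc ≠ -7)))
Answer: WP = acc = -4 ∧ 2*acc < 10 ∧ ((2*acc ≠ -7 ∨ 3*acc + j < 2) → (¬(2*j = 12 ∧ 2*j ≠ -7))) ∧ ((¬(2*acc ≠ -7 ∨ 3*acc + j < 2)) → (¬(2*acc = 12 ∧ 2*acc ≠ -7)))


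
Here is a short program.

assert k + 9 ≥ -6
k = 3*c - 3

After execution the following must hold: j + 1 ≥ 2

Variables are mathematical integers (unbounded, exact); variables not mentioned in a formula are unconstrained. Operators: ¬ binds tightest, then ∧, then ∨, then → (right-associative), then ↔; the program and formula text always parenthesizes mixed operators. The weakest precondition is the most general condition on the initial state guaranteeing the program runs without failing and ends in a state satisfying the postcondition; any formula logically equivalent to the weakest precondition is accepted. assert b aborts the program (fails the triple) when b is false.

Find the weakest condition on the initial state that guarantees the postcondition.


Working backward. After the program, the postcondition j + 1 ≥ 2 must hold; in canonical form it is j ≥ 1.
Before k := 3*c - 3: j ≥ 1
Before assert k + 9 ≥ -6: k ≥ -15 ∧ j ≥ 1
Answer: WP = k ≥ -15 ∧ j ≥ 1


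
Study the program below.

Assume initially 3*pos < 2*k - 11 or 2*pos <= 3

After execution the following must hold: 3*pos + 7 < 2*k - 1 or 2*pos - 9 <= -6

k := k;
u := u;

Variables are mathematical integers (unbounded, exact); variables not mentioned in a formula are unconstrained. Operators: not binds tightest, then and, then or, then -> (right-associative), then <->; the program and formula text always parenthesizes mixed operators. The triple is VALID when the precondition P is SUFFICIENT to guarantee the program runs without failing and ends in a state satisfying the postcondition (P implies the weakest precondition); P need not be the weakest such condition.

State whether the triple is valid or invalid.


Working backward. After the program, the postcondition 3*pos + 7 < 2*k - 1 or 2*pos - 9 <= -6 must hold; in canonical form it is 3*pos < 2*k - 8 or 2*pos <= 3.
Before u := u: 3*pos < 2*k - 8 or 2*pos <= 3
Before k := k: 3*pos < 2*k - 8 or 2*pos <= 3
The weakest precondition is 3*pos < 2*k - 8 or 2*pos <= 3.
Check whether 3*pos < 2*k - 11 or 2*pos <= 3 implies it.
Every state satisfying the precondition satisfies the weakest precondition: the implication holds.
Answer: valid


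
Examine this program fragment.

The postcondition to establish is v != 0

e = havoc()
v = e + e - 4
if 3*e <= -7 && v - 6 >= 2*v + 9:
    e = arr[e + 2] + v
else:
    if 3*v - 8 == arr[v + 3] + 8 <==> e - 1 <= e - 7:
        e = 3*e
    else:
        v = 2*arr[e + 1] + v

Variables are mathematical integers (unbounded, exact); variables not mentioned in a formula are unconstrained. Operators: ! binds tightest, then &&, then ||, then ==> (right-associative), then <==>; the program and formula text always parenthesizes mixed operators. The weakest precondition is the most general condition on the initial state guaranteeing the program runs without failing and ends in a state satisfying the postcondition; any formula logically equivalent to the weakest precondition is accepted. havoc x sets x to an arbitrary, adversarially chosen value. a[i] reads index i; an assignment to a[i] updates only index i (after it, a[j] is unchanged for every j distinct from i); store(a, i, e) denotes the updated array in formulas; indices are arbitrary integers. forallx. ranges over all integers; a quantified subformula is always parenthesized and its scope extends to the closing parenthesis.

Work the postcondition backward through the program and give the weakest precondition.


Working backward. After the program, v != 0 must hold.
Then branch requires v != 0; else branch requires ((!(3*v == arr[v + 3] + 16)) ==> v != 0) && (3*v == arr[v + 3] + 16 ==> 2*arr[e + 1] + v != 0).
Before the if: ((3*e <= -7 && v <= -15) ==> v != 0) && ((!(3*e <= -7 && v <= -15)) ==> (((!(3*v == arr[v + 3] + 16)) ==> v != 0) && (3*v == arr[v + 3] + 16 ==> 2*arr[e + 1] + v != 0)))
Before v := e + e - 4: ((3*e <= -7 && 2*e <= -11) ==> 2*e != 4) && ((!(3*e <= -7 && 2*e <= -11)) ==> (((!(6*e == arr[2*e - 1] + 28)) ==> 2*e != 4) && (6*e == arr[2*e - 1] + 28 ==> 2*arr[e + 1] + 2*e != 4)))
Before havoc e: forall e_1. (((3*e_1 <= -7 && 2*e_1 <= -11) ==> 2*e_1 != 4) && ((!(3*e_1 <= -7 && 2*e_1 <= -11)) ==> (((!(6*e_1 == arr[2*e_1 - 1] + 28)) ==> 2*e_1 != 4) && (6*e_1 == arr[2*e_1 - 1] + 28 ==> 2*arr[e_1 + 1] + 2*e_1 != 4))))
Answer: WP = forall e_1. (((3*e_1 <= -7 && 2*e_1 <= -11) ==> 2*e_1 != 4) && ((!(3*e_1 <= -7 && 2*e_1 <= -11)) ==> (((!(6*e_1 == arr[2*e_1 - 1] + 28)) ==> 2*e_1 != 4) && (6*e_1 == arr[2*e_1 - 1] + 28 ==> 2*arr[e_1 + 1] + 2*e_1 != 4))))


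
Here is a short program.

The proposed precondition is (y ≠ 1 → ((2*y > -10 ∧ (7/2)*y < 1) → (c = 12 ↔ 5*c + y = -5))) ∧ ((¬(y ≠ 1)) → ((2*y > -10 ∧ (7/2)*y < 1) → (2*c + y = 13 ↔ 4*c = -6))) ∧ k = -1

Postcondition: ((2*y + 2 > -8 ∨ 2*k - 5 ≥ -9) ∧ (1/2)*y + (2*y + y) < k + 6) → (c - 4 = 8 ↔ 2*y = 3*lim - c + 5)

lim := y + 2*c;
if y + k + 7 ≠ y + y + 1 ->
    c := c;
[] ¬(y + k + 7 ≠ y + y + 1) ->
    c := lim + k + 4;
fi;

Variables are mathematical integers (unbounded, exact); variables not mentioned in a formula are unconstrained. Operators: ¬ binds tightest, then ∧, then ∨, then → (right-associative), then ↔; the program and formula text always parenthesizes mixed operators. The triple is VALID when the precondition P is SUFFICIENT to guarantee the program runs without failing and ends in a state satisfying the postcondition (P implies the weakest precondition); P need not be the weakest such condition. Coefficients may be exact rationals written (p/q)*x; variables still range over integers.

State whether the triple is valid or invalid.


Working backward. After the program, the postcondition ((2*y + 2 > -8 ∨ 2*k - 5 ≥ -9) ∧ (1/2)*y + (2*y + y) < k + 6) → (c - 4 = 8 ↔ 2*y = 3*lim - c + 5) must hold; in canonical form it is ((2*y > -10 ∨ 2*k ≥ -4) ∧ (7/2)*y < k + 6) → (c = 12 ↔ c + 2*y = 3*lim + 5).
Then branch requires ((2*y > -10 ∨ 2*k ≥ -4) ∧ (7/2)*y < k + 6) → (c = 12 ↔ c + 2*y = 3*lim + 5); else branch requires ((2*y > -10 ∨ 2*k ≥ -4) ∧ (7/2)*y < k + 6) → (k + lim = 8 ↔ k + 2*y = 2*lim + 1).
Before the if: (k ≠ y - 6 → (((2*y > -10 ∨ 2*k ≥ -4) ∧ (7/2)*y < k + 6) → (c = 12 ↔ c + 2*y = 3*lim + 5))) ∧ ((¬(k ≠ y - 6)) → (((2*y > -10 ∨ 2*k ≥ -4) ∧ (7/2)*y < k + 6) → (k + lim = 8 ↔ k + 2*y = 2*lim + 1)))
Before lim := y + 2*c: (k ≠ y - 6 → (((2*y > -10 ∨ 2*k ≥ -4) ∧ (7/2)*y < k + 6) → (c = 12 ↔ 5*c + y = -5))) ∧ ((¬(k ≠ y - 6)) → (((2*y > -10 ∨ 2*k ≥ -4) ∧ (7/2)*y < k + 6) → (2*c + k + y = 8 ↔ k = 4*c + 1)))
The weakest precondition is (k ≠ y - 6 → (((2*y > -10 ∨ 2*k ≥ -4) ∧ (7/2)*y < k + 6) → (c = 12 ↔ 5*c + y = -5))) ∧ ((¬(k ≠ y - 6)) → (((2*y > -10 ∨ 2*k ≥ -4) ∧ (7/2)*y < k + 6) → (2*c + k + y = 8 ↔ k = 4*c + 1))).
Check whether (y ≠ 1 → ((2*y > -10 ∧ (7/2)*y < 1) → (c = 12 ↔ 5*c + y = -5))) ∧ ((¬(y ≠ 1)) → ((2*y > -10 ∧ (7/2)*y < 1) → (2*c + y = 13 ↔ 4*c = -6))) ∧ k = -1 implies it.
Countermodel: at the initial state c = 12, k = -1, y = -66, the precondition holds but the weakest precondition fails.
Answer: invalid


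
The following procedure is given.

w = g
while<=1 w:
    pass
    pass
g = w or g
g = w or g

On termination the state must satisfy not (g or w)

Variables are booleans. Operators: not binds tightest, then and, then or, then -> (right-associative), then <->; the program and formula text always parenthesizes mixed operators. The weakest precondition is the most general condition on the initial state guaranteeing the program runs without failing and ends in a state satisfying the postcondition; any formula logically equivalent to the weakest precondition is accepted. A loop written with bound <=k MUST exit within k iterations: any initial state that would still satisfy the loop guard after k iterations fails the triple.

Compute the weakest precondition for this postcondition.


Working backward. After the program, not (g or w) must hold.
Before g := w or g: not (w or g)
Before g := w or g: not (w or g)
Before the loop (bound <=1), unroll the exhaustion recursion (WP_0 = exit-now case; WP_j = one more guarded iteration, up to j = 1):
  WP_0: (not w) and (not (w or g))
  WP_1: (w -> ((not w) and (not (w or g)))) and ((not w) -> (not (w or g)))
So before the loop: (w -> ((not w) and (not (w or g)))) and ((not w) -> (not (w or g)))
Before w := g: g -> (not g)
Answer: WP = g -> (not g)
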